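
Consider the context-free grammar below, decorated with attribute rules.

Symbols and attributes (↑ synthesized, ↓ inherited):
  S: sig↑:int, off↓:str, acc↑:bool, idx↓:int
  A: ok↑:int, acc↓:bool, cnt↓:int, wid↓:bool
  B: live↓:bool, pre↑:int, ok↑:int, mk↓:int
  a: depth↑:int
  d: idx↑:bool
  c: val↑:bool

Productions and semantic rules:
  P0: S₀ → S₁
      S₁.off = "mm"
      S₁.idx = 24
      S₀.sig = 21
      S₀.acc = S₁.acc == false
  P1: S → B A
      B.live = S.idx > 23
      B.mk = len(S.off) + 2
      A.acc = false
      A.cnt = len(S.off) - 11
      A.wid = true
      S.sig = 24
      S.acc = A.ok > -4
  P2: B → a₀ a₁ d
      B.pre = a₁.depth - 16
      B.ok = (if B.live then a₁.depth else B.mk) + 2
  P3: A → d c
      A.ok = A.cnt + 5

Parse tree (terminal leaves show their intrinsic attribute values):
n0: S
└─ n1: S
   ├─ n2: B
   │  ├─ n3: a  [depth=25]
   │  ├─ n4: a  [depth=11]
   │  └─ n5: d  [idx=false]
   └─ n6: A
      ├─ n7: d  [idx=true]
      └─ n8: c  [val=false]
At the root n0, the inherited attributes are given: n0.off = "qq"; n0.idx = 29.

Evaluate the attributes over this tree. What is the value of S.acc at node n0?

1. n0.off = "qq"  [given at root]
2. n0.idx = 29  [given at root]
3. n1.off = "mm"  ["mm"]
4. n1.idx = 24  [24]
5. n2.live = true  [S.idx > 23]
6. n2.mk = 4  [len(S.off) + 2]
7. n3.depth = 25  [terminal]
8. n4.depth = 11  [terminal]
9. n5.idx = false  [terminal]
10. n2.pre = -5  [a₁.depth - 16]
11. n2.ok = 13  [(if B.live then a₁.depth else B.mk) + 2]
12. n6.acc = false  [false]
13. n6.cnt = -9  [len(S.off) - 11]
14. n6.wid = true  [true]
15. n7.idx = true  [terminal]
16. n8.val = false  [terminal]
17. n6.ok = -4  [A.cnt + 5]
18. n1.sig = 24  [24]
19. n1.acc = false  [A.ok > -4]
20. n0.sig = 21  [21]
21. n0.acc = true  [S₁.acc == false]

true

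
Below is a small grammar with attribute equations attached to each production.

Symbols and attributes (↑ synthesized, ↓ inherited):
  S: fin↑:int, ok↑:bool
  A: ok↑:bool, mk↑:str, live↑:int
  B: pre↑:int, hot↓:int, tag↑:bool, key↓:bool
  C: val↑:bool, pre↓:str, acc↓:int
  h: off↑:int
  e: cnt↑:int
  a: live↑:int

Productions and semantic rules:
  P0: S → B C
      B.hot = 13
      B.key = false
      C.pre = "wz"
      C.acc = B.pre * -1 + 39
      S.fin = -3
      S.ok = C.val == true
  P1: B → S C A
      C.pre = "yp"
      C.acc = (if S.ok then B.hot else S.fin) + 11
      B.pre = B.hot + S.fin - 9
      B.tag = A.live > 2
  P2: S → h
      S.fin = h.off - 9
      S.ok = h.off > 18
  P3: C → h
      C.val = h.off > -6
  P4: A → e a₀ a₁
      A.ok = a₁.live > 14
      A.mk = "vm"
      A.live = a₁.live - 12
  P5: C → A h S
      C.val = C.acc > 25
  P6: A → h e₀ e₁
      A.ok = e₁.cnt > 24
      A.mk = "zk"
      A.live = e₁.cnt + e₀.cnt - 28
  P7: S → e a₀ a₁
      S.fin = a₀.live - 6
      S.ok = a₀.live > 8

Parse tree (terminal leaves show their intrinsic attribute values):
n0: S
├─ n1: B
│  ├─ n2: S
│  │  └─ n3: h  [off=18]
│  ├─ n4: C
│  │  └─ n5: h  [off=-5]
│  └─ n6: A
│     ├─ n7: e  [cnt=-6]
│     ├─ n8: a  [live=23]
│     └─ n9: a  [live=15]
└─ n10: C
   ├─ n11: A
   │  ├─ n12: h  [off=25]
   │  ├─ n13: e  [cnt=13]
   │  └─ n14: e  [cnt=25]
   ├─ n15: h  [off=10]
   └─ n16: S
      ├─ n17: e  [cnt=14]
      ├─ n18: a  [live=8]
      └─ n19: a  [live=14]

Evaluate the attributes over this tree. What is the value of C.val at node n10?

1. n1.hot = 13  [13]
2. n1.key = false  [false]
3. n3.off = 18  [terminal]
4. n2.fin = 9  [h.off - 9]
5. n2.ok = false  [h.off > 18]
6. n4.pre = "yp"  ["yp"]
7. n4.acc = 20  [(if S.ok then B.hot else S.fin) + 11]
8. n5.off = -5  [terminal]
9. n4.val = true  [h.off > -6]
10. n7.cnt = -6  [terminal]
11. n8.live = 23  [terminal]
12. n9.live = 15  [terminal]
13. n6.ok = true  [a₁.live > 14]
14. n6.mk = "vm"  ["vm"]
15. n6.live = 3  [a₁.live - 12]
16. n1.pre = 13  [B.hot + S.fin - 9]
17. n1.tag = true  [A.live > 2]
18. n10.pre = "wz"  ["wz"]
19. n10.acc = 26  [B.pre * -1 + 39]
20. n12.off = 25  [terminal]
21. n13.cnt = 13  [terminal]
22. n14.cnt = 25  [terminal]
23. n11.ok = true  [e₁.cnt > 24]
24. n11.mk = "zk"  ["zk"]
25. n11.live = 10  [e₁.cnt + e₀.cnt - 28]
26. n15.off = 10  [terminal]
27. n17.cnt = 14  [terminal]
28. n18.live = 8  [terminal]
29. n19.live = 14  [terminal]
30. n16.fin = 2  [a₀.live - 6]
31. n16.ok = false  [a₀.live > 8]
32. n10.val = true  [C.acc > 25]
33. n0.fin = -3  [-3]
34. n0.ok = true  [C.val == true]

true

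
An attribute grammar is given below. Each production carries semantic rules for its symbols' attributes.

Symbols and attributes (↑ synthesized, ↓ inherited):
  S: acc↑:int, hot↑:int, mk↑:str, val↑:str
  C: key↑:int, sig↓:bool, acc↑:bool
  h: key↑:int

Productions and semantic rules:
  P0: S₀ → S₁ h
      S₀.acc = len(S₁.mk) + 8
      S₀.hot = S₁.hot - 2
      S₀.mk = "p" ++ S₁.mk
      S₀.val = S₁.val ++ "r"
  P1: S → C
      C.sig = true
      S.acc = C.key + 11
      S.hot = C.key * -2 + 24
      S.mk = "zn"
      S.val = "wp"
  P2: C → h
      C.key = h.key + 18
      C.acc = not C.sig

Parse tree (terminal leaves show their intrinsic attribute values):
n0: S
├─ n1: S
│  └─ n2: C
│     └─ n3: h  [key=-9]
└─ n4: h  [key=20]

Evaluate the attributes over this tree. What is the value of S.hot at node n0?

1. n2.sig = true  [true]
2. n3.key = -9  [terminal]
3. n2.key = 9  [h.key + 18]
4. n2.acc = false  [not C.sig]
5. n1.acc = 20  [C.key + 11]
6. n1.hot = 6  [C.key * -2 + 24]
7. n1.mk = "zn"  ["zn"]
8. n1.val = "wp"  ["wp"]
9. n4.key = 20  [terminal]
10. n0.acc = 10  [len(S₁.mk) + 8]
11. n0.hot = 4  [S₁.hot - 2]
12. n0.mk = "pzn"  ["p" ++ S₁.mk]
13. n0.val = "wpr"  [S₁.val ++ "r"]

4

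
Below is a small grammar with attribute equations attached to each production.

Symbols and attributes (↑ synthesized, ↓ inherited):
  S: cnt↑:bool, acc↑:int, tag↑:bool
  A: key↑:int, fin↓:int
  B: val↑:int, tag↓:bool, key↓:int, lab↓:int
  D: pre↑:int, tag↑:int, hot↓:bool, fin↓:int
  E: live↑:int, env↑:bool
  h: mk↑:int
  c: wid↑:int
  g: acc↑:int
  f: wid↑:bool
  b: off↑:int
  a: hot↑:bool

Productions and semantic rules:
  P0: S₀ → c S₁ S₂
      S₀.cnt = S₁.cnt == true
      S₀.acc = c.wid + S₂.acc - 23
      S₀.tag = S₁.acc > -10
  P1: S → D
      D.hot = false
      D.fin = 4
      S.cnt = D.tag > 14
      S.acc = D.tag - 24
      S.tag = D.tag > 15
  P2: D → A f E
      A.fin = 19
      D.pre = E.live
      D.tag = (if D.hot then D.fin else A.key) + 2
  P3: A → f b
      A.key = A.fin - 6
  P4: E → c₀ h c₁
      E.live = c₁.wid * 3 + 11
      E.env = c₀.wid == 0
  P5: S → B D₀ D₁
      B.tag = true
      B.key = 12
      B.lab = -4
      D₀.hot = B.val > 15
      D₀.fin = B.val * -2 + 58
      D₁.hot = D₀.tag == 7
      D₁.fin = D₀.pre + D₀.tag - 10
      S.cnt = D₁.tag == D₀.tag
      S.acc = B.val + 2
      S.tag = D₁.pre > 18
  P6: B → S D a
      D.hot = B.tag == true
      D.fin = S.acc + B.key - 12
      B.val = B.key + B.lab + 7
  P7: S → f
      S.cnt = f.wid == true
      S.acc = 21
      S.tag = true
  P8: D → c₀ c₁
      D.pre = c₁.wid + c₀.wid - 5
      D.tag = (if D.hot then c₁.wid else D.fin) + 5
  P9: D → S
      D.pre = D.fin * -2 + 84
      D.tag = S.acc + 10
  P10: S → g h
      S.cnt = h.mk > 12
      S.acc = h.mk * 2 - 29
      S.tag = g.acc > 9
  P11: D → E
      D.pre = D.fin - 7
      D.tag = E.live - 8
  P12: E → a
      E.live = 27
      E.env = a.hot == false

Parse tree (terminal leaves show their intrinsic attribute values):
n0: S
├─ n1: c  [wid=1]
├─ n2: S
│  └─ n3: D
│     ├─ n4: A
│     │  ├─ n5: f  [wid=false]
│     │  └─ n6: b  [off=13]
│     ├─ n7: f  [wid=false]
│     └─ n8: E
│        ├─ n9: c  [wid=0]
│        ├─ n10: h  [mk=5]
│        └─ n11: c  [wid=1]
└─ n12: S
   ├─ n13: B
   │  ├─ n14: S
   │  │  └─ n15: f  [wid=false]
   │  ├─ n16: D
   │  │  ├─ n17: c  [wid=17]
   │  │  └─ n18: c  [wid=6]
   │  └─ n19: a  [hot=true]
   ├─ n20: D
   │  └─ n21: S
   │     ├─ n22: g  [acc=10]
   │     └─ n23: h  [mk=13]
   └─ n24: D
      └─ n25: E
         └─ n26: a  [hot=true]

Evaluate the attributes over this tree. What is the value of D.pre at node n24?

18

1. n1.wid = 1  [terminal]
2. n3.hot = false  [false]
3. n3.fin = 4  [4]
4. n4.fin = 19  [19]
5. n5.wid = false  [terminal]
6. n6.off = 13  [terminal]
7. n4.key = 13  [A.fin - 6]
8. n7.wid = false  [terminal]
9. n9.wid = 0  [terminal]
10. n10.mk = 5  [terminal]
11. n11.wid = 1  [terminal]
12. n8.live = 14  [c₁.wid * 3 + 11]
13. n8.env = true  [c₀.wid == 0]
14. n3.pre = 14  [E.live]
15. n3.tag = 15  [(if D.hot then D.fin else A.key) + 2]
16. n2.cnt = true  [D.tag > 14]
17. n2.acc = -9  [D.tag - 24]
18. n2.tag = false  [D.tag > 15]
19. n13.tag = true  [true]
20. n13.key = 12  [12]
21. n13.lab = -4  [-4]
22. n15.wid = false  [terminal]
23. n14.cnt = false  [f.wid == true]
24. n14.acc = 21  [21]
25. n14.tag = true  [true]
26. n16.hot = true  [B.tag == true]
27. n16.fin = 21  [S.acc + B.key - 12]
28. n17.wid = 17  [terminal]
29. n18.wid = 6  [terminal]
30. n16.pre = 18  [c₁.wid + c₀.wid - 5]
31. n16.tag = 11  [(if D.hot then c₁.wid else D.fin) + 5]
32. n19.hot = true  [terminal]
33. n13.val = 15  [B.key + B.lab + 7]
34. n20.hot = false  [B.val > 15]
35. n20.fin = 28  [B.val * -2 + 58]
36. n22.acc = 10  [terminal]
37. n23.mk = 13  [terminal]
38. n21.cnt = true  [h.mk > 12]
39. n21.acc = -3  [h.mk * 2 - 29]
40. n21.tag = true  [g.acc > 9]
41. n20.pre = 28  [D.fin * -2 + 84]
42. n20.tag = 7  [S.acc + 10]
43. n24.hot = true  [D₀.tag == 7]
44. n24.fin = 25  [D₀.pre + D₀.tag - 10]
45. n26.hot = true  [terminal]
46. n25.live = 27  [27]
47. n25.env = false  [a.hot == false]
48. n24.pre = 18  [D.fin - 7]
49. n24.tag = 19  [E.live - 8]
50. n12.cnt = false  [D₁.tag == D₀.tag]
51. n12.acc = 17  [B.val + 2]
52. n12.tag = false  [D₁.pre > 18]
53. n0.cnt = true  [S₁.cnt == true]
54. n0.acc = -5  [c.wid + S₂.acc - 23]
55. n0.tag = true  [S₁.acc > -10]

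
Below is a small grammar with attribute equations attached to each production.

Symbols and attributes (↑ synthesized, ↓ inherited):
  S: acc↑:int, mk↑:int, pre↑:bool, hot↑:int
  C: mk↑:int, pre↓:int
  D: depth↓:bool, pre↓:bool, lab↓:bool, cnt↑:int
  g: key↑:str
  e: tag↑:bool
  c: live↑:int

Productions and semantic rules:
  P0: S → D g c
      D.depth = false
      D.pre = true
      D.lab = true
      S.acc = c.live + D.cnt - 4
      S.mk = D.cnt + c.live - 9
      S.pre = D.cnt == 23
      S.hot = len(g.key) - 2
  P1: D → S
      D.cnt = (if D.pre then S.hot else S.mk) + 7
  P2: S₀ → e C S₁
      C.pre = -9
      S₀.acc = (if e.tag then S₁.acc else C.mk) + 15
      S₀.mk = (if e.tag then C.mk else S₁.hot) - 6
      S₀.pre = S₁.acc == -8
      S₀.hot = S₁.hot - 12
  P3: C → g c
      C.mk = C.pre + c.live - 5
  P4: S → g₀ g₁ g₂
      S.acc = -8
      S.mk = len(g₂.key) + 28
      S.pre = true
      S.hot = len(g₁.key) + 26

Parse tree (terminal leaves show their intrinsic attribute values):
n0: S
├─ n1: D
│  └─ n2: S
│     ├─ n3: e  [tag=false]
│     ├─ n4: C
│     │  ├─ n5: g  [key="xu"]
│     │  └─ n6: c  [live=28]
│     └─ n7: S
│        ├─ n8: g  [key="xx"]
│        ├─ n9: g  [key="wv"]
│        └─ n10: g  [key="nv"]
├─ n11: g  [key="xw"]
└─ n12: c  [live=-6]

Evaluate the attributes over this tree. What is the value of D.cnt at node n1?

1. n1.depth = false  [false]
2. n1.pre = true  [true]
3. n1.lab = true  [true]
4. n3.tag = false  [terminal]
5. n4.pre = -9  [-9]
6. n5.key = "xu"  [terminal]
7. n6.live = 28  [terminal]
8. n4.mk = 14  [C.pre + c.live - 5]
9. n8.key = "xx"  [terminal]
10. n9.key = "wv"  [terminal]
11. n10.key = "nv"  [terminal]
12. n7.acc = -8  [-8]
13. n7.mk = 30  [len(g₂.key) + 28]
14. n7.pre = true  [true]
15. n7.hot = 28  [len(g₁.key) + 26]
16. n2.acc = 29  [(if e.tag then S₁.acc else C.mk) + 15]
17. n2.mk = 22  [(if e.tag then C.mk else S₁.hot) - 6]
18. n2.pre = true  [S₁.acc == -8]
19. n2.hot = 16  [S₁.hot - 12]
20. n1.cnt = 23  [(if D.pre then S.hot else S.mk) + 7]
21. n11.key = "xw"  [terminal]
22. n12.live = -6  [terminal]
23. n0.acc = 13  [c.live + D.cnt - 4]
24. n0.mk = 8  [D.cnt + c.live - 9]
25. n0.pre = true  [D.cnt == 23]
26. n0.hot = 0  [len(g.key) - 2]

23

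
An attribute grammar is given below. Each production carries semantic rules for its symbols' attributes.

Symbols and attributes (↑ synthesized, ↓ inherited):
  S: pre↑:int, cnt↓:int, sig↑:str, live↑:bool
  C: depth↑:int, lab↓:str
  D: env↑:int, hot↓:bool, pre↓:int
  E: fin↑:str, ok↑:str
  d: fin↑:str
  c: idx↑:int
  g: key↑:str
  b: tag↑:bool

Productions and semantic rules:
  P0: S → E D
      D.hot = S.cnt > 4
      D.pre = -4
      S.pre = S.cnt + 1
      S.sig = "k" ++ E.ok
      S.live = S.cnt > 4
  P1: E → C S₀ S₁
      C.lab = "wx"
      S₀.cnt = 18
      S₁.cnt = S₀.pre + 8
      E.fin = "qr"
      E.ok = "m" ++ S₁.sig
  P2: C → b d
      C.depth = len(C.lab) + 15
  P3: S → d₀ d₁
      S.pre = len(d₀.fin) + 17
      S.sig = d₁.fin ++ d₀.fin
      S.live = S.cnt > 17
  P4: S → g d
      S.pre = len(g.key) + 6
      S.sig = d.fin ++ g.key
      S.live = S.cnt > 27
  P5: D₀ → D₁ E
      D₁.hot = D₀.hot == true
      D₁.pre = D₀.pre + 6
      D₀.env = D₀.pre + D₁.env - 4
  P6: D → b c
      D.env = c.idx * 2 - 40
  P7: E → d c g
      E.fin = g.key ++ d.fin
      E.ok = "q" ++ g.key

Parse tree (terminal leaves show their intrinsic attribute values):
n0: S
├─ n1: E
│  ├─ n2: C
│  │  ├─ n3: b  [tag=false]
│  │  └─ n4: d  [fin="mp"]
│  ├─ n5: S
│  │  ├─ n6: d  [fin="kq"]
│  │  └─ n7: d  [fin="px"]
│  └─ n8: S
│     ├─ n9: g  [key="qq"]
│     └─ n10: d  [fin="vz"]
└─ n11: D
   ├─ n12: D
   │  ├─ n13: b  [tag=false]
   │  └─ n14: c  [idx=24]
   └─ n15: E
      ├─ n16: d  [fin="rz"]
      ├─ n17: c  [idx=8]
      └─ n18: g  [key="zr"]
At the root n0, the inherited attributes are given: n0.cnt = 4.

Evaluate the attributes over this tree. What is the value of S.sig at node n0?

1. n0.cnt = 4  [given at root]
2. n2.lab = "wx"  ["wx"]
3. n3.tag = false  [terminal]
4. n4.fin = "mp"  [terminal]
5. n2.depth = 17  [len(C.lab) + 15]
6. n5.cnt = 18  [18]
7. n6.fin = "kq"  [terminal]
8. n7.fin = "px"  [terminal]
9. n5.pre = 19  [len(d₀.fin) + 17]
10. n5.sig = "pxkq"  [d₁.fin ++ d₀.fin]
11. n5.live = true  [S.cnt > 17]
12. n8.cnt = 27  [S₀.pre + 8]
13. n9.key = "qq"  [terminal]
14. n10.fin = "vz"  [terminal]
15. n8.pre = 8  [len(g.key) + 6]
16. n8.sig = "vzqq"  [d.fin ++ g.key]
17. n8.live = false  [S.cnt > 27]
18. n1.fin = "qr"  ["qr"]
19. n1.ok = "mvzqq"  ["m" ++ S₁.sig]
20. n11.hot = false  [S.cnt > 4]
21. n11.pre = -4  [-4]
22. n12.hot = false  [D₀.hot == true]
23. n12.pre = 2  [D₀.pre + 6]
24. n13.tag = false  [terminal]
25. n14.idx = 24  [terminal]
26. n12.env = 8  [c.idx * 2 - 40]
27. n16.fin = "rz"  [terminal]
28. n17.idx = 8  [terminal]
29. n18.key = "zr"  [terminal]
30. n15.fin = "zrrz"  [g.key ++ d.fin]
31. n15.ok = "qzr"  ["q" ++ g.key]
32. n11.env = 0  [D₀.pre + D₁.env - 4]
33. n0.pre = 5  [S.cnt + 1]
34. n0.sig = "kmvzqq"  ["k" ++ E.ok]
35. n0.live = false  [S.cnt > 4]

"kmvzqq"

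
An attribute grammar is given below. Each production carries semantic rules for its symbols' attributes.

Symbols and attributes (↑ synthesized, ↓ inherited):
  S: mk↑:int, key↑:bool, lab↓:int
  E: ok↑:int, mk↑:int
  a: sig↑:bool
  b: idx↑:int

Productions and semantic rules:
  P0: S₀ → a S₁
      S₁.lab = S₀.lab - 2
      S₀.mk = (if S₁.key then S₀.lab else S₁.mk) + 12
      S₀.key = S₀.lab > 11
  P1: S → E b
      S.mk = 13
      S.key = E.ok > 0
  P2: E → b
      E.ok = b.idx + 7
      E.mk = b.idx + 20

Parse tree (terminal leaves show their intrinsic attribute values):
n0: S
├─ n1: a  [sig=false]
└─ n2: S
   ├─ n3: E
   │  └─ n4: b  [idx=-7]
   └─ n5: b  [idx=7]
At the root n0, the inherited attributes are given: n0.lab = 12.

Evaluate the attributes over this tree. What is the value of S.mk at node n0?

25

1. n0.lab = 12  [given at root]
2. n1.sig = false  [terminal]
3. n2.lab = 10  [S₀.lab - 2]
4. n4.idx = -7  [terminal]
5. n3.ok = 0  [b.idx + 7]
6. n3.mk = 13  [b.idx + 20]
7. n5.idx = 7  [terminal]
8. n2.mk = 13  [13]
9. n2.key = false  [E.ok > 0]
10. n0.mk = 25  [(if S₁.key then S₀.lab else S₁.mk) + 12]
11. n0.key = true  [S₀.lab > 11]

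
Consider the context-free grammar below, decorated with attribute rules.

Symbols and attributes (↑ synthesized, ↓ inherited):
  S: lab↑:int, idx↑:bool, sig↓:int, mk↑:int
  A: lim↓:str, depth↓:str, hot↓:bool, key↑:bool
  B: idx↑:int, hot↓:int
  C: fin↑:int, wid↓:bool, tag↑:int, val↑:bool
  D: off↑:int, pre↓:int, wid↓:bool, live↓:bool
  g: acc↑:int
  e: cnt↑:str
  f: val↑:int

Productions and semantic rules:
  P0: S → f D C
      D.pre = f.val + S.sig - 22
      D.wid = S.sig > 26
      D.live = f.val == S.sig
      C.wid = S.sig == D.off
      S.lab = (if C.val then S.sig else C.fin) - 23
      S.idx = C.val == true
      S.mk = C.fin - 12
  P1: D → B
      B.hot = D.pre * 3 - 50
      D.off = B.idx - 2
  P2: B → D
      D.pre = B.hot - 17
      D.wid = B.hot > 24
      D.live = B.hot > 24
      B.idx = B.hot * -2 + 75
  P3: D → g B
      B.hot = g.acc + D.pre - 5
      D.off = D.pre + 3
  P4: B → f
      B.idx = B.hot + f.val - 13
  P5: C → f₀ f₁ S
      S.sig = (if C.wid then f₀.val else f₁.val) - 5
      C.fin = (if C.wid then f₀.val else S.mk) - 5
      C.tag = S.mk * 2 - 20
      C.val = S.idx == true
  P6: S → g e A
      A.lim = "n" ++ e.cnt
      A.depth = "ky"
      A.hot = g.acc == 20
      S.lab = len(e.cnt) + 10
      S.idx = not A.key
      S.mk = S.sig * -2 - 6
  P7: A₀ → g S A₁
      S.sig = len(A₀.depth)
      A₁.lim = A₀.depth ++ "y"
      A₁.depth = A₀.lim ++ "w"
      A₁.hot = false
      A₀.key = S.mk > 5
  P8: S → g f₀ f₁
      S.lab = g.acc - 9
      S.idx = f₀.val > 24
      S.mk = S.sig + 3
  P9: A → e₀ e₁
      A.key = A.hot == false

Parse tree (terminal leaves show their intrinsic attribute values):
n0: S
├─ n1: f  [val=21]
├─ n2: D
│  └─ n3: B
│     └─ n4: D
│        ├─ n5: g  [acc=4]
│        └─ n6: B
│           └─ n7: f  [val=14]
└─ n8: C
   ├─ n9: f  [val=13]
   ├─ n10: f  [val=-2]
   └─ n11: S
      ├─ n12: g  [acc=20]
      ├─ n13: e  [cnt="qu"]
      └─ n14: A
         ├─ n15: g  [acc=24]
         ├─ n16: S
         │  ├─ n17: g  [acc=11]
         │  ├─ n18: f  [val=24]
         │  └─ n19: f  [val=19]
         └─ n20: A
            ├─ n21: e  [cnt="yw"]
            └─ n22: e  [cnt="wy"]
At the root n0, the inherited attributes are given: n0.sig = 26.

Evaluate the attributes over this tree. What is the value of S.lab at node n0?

3

1. n0.sig = 26  [given at root]
2. n1.val = 21  [terminal]
3. n2.pre = 25  [f.val + S.sig - 22]
4. n2.wid = false  [S.sig > 26]
5. n2.live = false  [f.val == S.sig]
6. n3.hot = 25  [D.pre * 3 - 50]
7. n4.pre = 8  [B.hot - 17]
8. n4.wid = true  [B.hot > 24]
9. n4.live = true  [B.hot > 24]
10. n5.acc = 4  [terminal]
11. n6.hot = 7  [g.acc + D.pre - 5]
12. n7.val = 14  [terminal]
13. n6.idx = 8  [B.hot + f.val - 13]
14. n4.off = 11  [D.pre + 3]
15. n3.idx = 25  [B.hot * -2 + 75]
16. n2.off = 23  [B.idx - 2]
17. n8.wid = false  [S.sig == D.off]
18. n9.val = 13  [terminal]
19. n10.val = -2  [terminal]
20. n11.sig = -7  [(if C.wid then f₀.val else f₁.val) - 5]
21. n12.acc = 20  [terminal]
22. n13.cnt = "qu"  [terminal]
23. n14.lim = "nqu"  ["n" ++ e.cnt]
24. n14.depth = "ky"  ["ky"]
25. n14.hot = true  [g.acc == 20]
26. n15.acc = 24  [terminal]
27. n16.sig = 2  [len(A₀.depth)]
28. n17.acc = 11  [terminal]
29. n18.val = 24  [terminal]
30. n19.val = 19  [terminal]
31. n16.lab = 2  [g.acc - 9]
32. n16.idx = false  [f₀.val > 24]
33. n16.mk = 5  [S.sig + 3]
34. n20.lim = "kyy"  [A₀.depth ++ "y"]
35. n20.depth = "nquw"  [A₀.lim ++ "w"]
36. n20.hot = false  [false]
37. n21.cnt = "yw"  [terminal]
38. n22.cnt = "wy"  [terminal]
39. n20.key = true  [A.hot == false]
40. n14.key = false  [S.mk > 5]
41. n11.lab = 12  [len(e.cnt) + 10]
42. n11.idx = true  [not A.key]
43. n11.mk = 8  [S.sig * -2 - 6]
44. n8.fin = 3  [(if C.wid then f₀.val else S.mk) - 5]
45. n8.tag = -4  [S.mk * 2 - 20]
46. n8.val = true  [S.idx == true]
47. n0.lab = 3  [(if C.val then S.sig else C.fin) - 23]
48. n0.idx = true  [C.val == true]
49. n0.mk = -9  [C.fin - 12]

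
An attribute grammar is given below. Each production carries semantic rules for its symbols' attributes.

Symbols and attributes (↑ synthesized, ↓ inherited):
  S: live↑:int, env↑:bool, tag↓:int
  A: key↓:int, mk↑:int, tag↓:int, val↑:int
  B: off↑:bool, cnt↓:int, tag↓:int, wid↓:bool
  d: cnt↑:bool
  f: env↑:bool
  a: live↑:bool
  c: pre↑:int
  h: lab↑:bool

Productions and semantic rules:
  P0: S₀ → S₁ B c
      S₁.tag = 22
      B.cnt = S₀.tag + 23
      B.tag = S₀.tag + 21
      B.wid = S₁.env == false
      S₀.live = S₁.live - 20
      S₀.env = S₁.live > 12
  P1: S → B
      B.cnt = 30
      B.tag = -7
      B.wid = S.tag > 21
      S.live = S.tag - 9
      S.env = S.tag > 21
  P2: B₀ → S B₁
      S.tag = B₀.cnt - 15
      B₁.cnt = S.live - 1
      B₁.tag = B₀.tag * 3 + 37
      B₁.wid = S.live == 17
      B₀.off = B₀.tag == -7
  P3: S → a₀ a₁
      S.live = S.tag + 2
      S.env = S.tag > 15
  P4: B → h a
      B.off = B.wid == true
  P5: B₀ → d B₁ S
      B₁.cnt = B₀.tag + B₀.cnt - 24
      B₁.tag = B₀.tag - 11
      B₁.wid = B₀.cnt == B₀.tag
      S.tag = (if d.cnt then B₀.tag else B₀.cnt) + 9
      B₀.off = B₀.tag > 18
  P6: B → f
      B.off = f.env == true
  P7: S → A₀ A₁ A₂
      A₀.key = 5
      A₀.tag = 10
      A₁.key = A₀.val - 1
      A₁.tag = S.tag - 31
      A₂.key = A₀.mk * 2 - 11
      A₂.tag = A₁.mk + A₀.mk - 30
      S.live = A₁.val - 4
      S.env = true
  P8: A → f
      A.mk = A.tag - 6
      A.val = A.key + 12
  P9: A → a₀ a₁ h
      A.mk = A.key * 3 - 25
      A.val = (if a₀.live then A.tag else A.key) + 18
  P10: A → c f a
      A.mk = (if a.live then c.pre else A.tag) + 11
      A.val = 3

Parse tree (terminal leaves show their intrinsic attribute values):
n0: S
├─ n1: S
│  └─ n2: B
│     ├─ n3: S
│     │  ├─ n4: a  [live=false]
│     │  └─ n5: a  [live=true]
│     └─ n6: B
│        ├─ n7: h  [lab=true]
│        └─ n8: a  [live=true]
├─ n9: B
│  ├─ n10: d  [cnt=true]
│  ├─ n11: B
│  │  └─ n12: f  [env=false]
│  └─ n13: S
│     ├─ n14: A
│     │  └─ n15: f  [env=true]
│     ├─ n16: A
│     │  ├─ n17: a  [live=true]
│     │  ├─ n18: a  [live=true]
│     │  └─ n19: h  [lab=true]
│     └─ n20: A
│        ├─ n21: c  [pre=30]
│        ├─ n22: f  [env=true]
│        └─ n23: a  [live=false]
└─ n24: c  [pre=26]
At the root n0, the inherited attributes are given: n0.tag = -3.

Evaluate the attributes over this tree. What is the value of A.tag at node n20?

1. n0.tag = -3  [given at root]
2. n1.tag = 22  [22]
3. n2.cnt = 30  [30]
4. n2.tag = -7  [-7]
5. n2.wid = true  [S.tag > 21]
6. n3.tag = 15  [B₀.cnt - 15]
7. n4.live = false  [terminal]
8. n5.live = true  [terminal]
9. n3.live = 17  [S.tag + 2]
10. n3.env = false  [S.tag > 15]
11. n6.cnt = 16  [S.live - 1]
12. n6.tag = 16  [B₀.tag * 3 + 37]
13. n6.wid = true  [S.live == 17]
14. n7.lab = true  [terminal]
15. n8.live = true  [terminal]
16. n6.off = true  [B.wid == true]
17. n2.off = true  [B₀.tag == -7]
18. n1.live = 13  [S.tag - 9]
19. n1.env = true  [S.tag > 21]
20. n9.cnt = 20  [S₀.tag + 23]
21. n9.tag = 18  [S₀.tag + 21]
22. n9.wid = false  [S₁.env == false]
23. n10.cnt = true  [terminal]
24. n11.cnt = 14  [B₀.tag + B₀.cnt - 24]
25. n11.tag = 7  [B₀.tag - 11]
26. n11.wid = false  [B₀.cnt == B₀.tag]
27. n12.env = false  [terminal]
28. n11.off = false  [f.env == true]
29. n13.tag = 27  [(if d.cnt then B₀.tag else B₀.cnt) + 9]
30. n14.key = 5  [5]
31. n14.tag = 10  [10]
32. n15.env = true  [terminal]
33. n14.mk = 4  [A.tag - 6]
34. n14.val = 17  [A.key + 12]
35. n16.key = 16  [A₀.val - 1]
36. n16.tag = -4  [S.tag - 31]
37. n17.live = true  [terminal]
38. n18.live = true  [terminal]
39. n19.lab = true  [terminal]
40. n16.mk = 23  [A.key * 3 - 25]
41. n16.val = 14  [(if a₀.live then A.tag else A.key) + 18]
42. n20.key = -3  [A₀.mk * 2 - 11]
43. n20.tag = -3  [A₁.mk + A₀.mk - 30]
44. n21.pre = 30  [terminal]
45. n22.env = true  [terminal]
46. n23.live = false  [terminal]
47. n20.mk = 8  [(if a.live then c.pre else A.tag) + 11]
48. n20.val = 3  [3]
49. n13.live = 10  [A₁.val - 4]
50. n13.env = true  [true]
51. n9.off = false  [B₀.tag > 18]
52. n24.pre = 26  [terminal]
53. n0.live = -7  [S₁.live - 20]
54. n0.env = true  [S₁.live > 12]

-3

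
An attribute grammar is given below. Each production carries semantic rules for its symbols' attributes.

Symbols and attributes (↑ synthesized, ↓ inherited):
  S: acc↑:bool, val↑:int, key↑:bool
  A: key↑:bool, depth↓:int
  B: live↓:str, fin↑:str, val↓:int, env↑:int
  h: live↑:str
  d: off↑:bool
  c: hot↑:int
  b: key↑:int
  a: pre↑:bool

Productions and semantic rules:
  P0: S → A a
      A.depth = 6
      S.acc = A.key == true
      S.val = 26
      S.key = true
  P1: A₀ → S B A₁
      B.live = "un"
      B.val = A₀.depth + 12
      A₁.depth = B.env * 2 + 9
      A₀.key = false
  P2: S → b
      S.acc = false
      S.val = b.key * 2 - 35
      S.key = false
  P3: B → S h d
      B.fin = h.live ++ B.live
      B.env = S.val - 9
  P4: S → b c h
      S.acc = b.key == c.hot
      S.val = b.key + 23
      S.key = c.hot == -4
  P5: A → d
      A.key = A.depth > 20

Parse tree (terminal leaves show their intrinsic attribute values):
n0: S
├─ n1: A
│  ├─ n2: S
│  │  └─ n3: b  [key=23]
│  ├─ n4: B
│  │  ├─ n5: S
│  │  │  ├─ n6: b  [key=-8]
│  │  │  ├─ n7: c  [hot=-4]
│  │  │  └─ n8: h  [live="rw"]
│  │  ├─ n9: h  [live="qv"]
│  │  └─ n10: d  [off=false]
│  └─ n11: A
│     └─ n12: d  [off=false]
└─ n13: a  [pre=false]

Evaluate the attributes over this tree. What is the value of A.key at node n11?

true

1. n1.depth = 6  [6]
2. n3.key = 23  [terminal]
3. n2.acc = false  [false]
4. n2.val = 11  [b.key * 2 - 35]
5. n2.key = false  [false]
6. n4.live = "un"  ["un"]
7. n4.val = 18  [A₀.depth + 12]
8. n6.key = -8  [terminal]
9. n7.hot = -4  [terminal]
10. n8.live = "rw"  [terminal]
11. n5.acc = false  [b.key == c.hot]
12. n5.val = 15  [b.key + 23]
13. n5.key = true  [c.hot == -4]
14. n9.live = "qv"  [terminal]
15. n10.off = false  [terminal]
16. n4.fin = "qvun"  [h.live ++ B.live]
17. n4.env = 6  [S.val - 9]
18. n11.depth = 21  [B.env * 2 + 9]
19. n12.off = false  [terminal]
20. n11.key = true  [A.depth > 20]
21. n1.key = false  [false]
22. n13.pre = false  [terminal]
23. n0.acc = false  [A.key == true]
24. n0.val = 26  [26]
25. n0.key = true  [true]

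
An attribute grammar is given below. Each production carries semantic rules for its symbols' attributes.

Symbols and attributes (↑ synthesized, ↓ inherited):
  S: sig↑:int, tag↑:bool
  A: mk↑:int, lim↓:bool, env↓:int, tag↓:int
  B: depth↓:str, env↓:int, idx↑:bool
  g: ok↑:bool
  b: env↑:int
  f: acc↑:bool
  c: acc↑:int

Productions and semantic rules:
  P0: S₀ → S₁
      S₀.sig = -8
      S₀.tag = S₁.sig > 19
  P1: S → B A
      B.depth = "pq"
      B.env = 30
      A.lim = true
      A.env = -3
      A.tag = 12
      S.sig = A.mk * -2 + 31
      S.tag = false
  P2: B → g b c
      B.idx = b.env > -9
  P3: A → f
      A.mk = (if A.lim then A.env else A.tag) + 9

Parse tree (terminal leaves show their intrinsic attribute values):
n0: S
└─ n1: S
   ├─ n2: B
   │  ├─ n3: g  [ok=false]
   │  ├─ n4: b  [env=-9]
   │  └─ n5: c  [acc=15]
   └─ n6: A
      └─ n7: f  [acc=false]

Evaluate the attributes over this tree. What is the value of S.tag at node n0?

false

1. n2.depth = "pq"  ["pq"]
2. n2.env = 30  [30]
3. n3.ok = false  [terminal]
4. n4.env = -9  [terminal]
5. n5.acc = 15  [terminal]
6. n2.idx = false  [b.env > -9]
7. n6.lim = true  [true]
8. n6.env = -3  [-3]
9. n6.tag = 12  [12]
10. n7.acc = false  [terminal]
11. n6.mk = 6  [(if A.lim then A.env else A.tag) + 9]
12. n1.sig = 19  [A.mk * -2 + 31]
13. n1.tag = false  [false]
14. n0.sig = -8  [-8]
15. n0.tag = false  [S₁.sig > 19]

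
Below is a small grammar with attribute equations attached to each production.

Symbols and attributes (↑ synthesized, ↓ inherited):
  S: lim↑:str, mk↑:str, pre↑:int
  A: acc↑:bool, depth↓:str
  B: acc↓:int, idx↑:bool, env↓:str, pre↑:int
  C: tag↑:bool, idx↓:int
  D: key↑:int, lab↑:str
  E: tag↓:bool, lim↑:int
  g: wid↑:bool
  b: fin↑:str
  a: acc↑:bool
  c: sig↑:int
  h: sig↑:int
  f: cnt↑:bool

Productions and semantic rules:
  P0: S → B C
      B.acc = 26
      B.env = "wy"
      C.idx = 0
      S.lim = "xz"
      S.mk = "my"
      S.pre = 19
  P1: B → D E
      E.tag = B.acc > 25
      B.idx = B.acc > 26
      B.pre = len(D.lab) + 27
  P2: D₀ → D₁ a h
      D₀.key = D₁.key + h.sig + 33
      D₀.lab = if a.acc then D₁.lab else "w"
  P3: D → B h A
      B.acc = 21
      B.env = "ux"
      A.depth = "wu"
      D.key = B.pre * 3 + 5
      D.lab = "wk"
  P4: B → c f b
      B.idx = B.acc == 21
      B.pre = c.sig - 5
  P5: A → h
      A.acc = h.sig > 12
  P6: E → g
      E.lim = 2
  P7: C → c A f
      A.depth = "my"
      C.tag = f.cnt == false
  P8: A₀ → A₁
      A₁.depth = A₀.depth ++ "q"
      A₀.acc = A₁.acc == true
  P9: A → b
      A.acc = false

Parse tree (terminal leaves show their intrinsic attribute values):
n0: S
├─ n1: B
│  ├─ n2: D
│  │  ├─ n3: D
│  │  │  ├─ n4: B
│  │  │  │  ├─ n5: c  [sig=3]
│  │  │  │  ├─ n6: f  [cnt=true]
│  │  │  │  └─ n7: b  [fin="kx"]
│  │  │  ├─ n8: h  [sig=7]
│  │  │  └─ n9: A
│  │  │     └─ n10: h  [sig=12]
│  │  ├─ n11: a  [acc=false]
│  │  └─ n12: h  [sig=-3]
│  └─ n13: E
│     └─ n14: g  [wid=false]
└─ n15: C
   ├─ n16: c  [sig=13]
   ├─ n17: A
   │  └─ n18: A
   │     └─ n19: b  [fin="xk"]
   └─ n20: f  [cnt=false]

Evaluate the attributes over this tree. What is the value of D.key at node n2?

29

1. n1.acc = 26  [26]
2. n1.env = "wy"  ["wy"]
3. n4.acc = 21  [21]
4. n4.env = "ux"  ["ux"]
5. n5.sig = 3  [terminal]
6. n6.cnt = true  [terminal]
7. n7.fin = "kx"  [terminal]
8. n4.idx = true  [B.acc == 21]
9. n4.pre = -2  [c.sig - 5]
10. n8.sig = 7  [terminal]
11. n9.depth = "wu"  ["wu"]
12. n10.sig = 12  [terminal]
13. n9.acc = false  [h.sig > 12]
14. n3.key = -1  [B.pre * 3 + 5]
15. n3.lab = "wk"  ["wk"]
16. n11.acc = false  [terminal]
17. n12.sig = -3  [terminal]
18. n2.key = 29  [D₁.key + h.sig + 33]
19. n2.lab = "w"  [if a.acc then D₁.lab else "w"]
20. n13.tag = true  [B.acc > 25]
21. n14.wid = false  [terminal]
22. n13.lim = 2  [2]
23. n1.idx = false  [B.acc > 26]
24. n1.pre = 28  [len(D.lab) + 27]
25. n15.idx = 0  [0]
26. n16.sig = 13  [terminal]
27. n17.depth = "my"  ["my"]
28. n18.depth = "myq"  [A₀.depth ++ "q"]
29. n19.fin = "xk"  [terminal]
30. n18.acc = false  [false]
31. n17.acc = false  [A₁.acc == true]
32. n20.cnt = false  [terminal]
33. n15.tag = true  [f.cnt == false]
34. n0.lim = "xz"  ["xz"]
35. n0.mk = "my"  ["my"]
36. n0.pre = 19  [19]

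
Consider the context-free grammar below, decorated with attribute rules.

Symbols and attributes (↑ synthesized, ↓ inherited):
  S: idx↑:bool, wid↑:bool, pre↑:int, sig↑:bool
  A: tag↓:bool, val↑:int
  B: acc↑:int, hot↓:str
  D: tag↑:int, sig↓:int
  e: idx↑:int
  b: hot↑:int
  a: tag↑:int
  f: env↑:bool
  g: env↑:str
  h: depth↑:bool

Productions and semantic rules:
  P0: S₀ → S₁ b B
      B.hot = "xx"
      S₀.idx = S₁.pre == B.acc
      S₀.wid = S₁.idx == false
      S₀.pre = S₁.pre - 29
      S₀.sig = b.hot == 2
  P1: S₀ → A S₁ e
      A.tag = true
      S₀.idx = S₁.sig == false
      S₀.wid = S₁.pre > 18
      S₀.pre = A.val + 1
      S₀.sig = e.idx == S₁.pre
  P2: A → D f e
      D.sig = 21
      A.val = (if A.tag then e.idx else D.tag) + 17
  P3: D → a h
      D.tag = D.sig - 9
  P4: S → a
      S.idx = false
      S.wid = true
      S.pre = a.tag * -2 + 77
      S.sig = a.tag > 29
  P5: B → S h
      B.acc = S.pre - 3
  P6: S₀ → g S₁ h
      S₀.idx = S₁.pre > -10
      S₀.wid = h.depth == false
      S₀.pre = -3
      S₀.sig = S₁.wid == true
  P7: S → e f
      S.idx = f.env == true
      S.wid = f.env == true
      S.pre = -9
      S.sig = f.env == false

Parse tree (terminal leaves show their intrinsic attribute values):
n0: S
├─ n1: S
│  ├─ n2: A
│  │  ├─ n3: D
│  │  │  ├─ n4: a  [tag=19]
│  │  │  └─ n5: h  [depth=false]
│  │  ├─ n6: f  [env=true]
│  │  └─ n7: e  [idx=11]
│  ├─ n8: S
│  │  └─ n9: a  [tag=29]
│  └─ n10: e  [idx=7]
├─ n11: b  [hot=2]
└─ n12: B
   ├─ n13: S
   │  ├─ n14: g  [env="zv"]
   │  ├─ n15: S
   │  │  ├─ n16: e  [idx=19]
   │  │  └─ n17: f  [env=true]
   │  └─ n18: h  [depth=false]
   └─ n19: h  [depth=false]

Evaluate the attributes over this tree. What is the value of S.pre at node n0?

0

1. n2.tag = true  [true]
2. n3.sig = 21  [21]
3. n4.tag = 19  [terminal]
4. n5.depth = false  [terminal]
5. n3.tag = 12  [D.sig - 9]
6. n6.env = true  [terminal]
7. n7.idx = 11  [terminal]
8. n2.val = 28  [(if A.tag then e.idx else D.tag) + 17]
9. n9.tag = 29  [terminal]
10. n8.idx = false  [false]
11. n8.wid = true  [true]
12. n8.pre = 19  [a.tag * -2 + 77]
13. n8.sig = false  [a.tag > 29]
14. n10.idx = 7  [terminal]
15. n1.idx = true  [S₁.sig == false]
16. n1.wid = true  [S₁.pre > 18]
17. n1.pre = 29  [A.val + 1]
18. n1.sig = false  [e.idx == S₁.pre]
19. n11.hot = 2  [terminal]
20. n12.hot = "xx"  ["xx"]
21. n14.env = "zv"  [terminal]
22. n16.idx = 19  [terminal]
23. n17.env = true  [terminal]
24. n15.idx = true  [f.env == true]
25. n15.wid = true  [f.env == true]
26. n15.pre = -9  [-9]
27. n15.sig = false  [f.env == false]
28. n18.depth = false  [terminal]
29. n13.idx = true  [S₁.pre > -10]
30. n13.wid = true  [h.depth == false]
31. n13.pre = -3  [-3]
32. n13.sig = true  [S₁.wid == true]
33. n19.depth = false  [terminal]
34. n12.acc = -6  [S.pre - 3]
35. n0.idx = false  [S₁.pre == B.acc]
36. n0.wid = false  [S₁.idx == false]
37. n0.pre = 0  [S₁.pre - 29]
38. n0.sig = true  [b.hot == 2]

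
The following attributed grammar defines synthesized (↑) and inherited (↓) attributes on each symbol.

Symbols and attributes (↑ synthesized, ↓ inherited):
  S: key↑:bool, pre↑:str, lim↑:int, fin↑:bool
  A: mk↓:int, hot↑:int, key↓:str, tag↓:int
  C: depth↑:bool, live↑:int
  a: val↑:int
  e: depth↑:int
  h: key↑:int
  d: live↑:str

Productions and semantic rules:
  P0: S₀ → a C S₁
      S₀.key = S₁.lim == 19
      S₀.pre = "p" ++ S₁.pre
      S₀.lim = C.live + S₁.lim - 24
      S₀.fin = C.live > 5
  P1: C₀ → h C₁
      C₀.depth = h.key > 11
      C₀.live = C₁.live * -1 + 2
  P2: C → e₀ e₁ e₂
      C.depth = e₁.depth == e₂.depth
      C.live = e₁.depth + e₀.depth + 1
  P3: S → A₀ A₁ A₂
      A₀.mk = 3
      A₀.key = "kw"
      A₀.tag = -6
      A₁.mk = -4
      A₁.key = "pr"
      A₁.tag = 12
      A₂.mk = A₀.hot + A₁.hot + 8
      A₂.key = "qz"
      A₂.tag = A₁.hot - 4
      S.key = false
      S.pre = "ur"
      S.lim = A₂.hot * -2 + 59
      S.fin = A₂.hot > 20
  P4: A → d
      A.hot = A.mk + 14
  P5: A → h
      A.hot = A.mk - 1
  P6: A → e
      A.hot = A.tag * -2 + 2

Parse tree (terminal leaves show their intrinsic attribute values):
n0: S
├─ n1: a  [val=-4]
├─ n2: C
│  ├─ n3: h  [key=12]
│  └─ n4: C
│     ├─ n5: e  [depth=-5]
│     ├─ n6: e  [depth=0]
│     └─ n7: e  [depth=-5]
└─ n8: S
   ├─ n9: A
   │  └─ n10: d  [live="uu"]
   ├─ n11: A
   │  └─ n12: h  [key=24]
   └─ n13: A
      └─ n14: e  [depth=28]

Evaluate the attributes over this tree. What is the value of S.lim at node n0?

1. n1.val = -4  [terminal]
2. n3.key = 12  [terminal]
3. n5.depth = -5  [terminal]
4. n6.depth = 0  [terminal]
5. n7.depth = -5  [terminal]
6. n4.depth = false  [e₁.depth == e₂.depth]
7. n4.live = -4  [e₁.depth + e₀.depth + 1]
8. n2.depth = true  [h.key > 11]
9. n2.live = 6  [C₁.live * -1 + 2]
10. n9.mk = 3  [3]
11. n9.key = "kw"  ["kw"]
12. n9.tag = -6  [-6]
13. n10.live = "uu"  [terminal]
14. n9.hot = 17  [A.mk + 14]
15. n11.mk = -4  [-4]
16. n11.key = "pr"  ["pr"]
17. n11.tag = 12  [12]
18. n12.key = 24  [terminal]
19. n11.hot = -5  [A.mk - 1]
20. n13.mk = 20  [A₀.hot + A₁.hot + 8]
21. n13.key = "qz"  ["qz"]
22. n13.tag = -9  [A₁.hot - 4]
23. n14.depth = 28  [terminal]
24. n13.hot = 20  [A.tag * -2 + 2]
25. n8.key = false  [false]
26. n8.pre = "ur"  ["ur"]
27. n8.lim = 19  [A₂.hot * -2 + 59]
28. n8.fin = false  [A₂.hot > 20]
29. n0.key = true  [S₁.lim == 19]
30. n0.pre = "pur"  ["p" ++ S₁.pre]
31. n0.lim = 1  [C.live + S₁.lim - 24]
32. n0.fin = true  [C.live > 5]

1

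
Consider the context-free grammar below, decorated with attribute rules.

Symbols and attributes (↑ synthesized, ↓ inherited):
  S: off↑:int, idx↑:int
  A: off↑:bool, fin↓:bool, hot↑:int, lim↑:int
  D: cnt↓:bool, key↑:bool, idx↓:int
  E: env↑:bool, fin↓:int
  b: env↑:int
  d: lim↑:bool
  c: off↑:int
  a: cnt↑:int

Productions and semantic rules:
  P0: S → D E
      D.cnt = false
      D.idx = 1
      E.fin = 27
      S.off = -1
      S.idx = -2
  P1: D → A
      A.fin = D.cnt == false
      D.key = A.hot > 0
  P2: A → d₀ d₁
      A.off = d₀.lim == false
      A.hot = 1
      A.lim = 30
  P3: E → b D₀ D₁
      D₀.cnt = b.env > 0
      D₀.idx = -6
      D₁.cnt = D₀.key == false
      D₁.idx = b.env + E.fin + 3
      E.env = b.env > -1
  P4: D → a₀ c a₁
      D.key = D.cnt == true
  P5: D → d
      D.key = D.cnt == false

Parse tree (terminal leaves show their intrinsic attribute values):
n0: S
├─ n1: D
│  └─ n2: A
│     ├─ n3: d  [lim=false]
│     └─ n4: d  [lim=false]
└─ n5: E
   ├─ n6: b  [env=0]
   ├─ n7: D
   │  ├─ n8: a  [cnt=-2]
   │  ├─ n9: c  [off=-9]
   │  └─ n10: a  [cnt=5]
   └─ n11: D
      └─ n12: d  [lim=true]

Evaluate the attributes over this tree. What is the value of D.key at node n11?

1. n1.cnt = false  [false]
2. n1.idx = 1  [1]
3. n2.fin = true  [D.cnt == false]
4. n3.lim = false  [terminal]
5. n4.lim = false  [terminal]
6. n2.off = true  [d₀.lim == false]
7. n2.hot = 1  [1]
8. n2.lim = 30  [30]
9. n1.key = true  [A.hot > 0]
10. n5.fin = 27  [27]
11. n6.env = 0  [terminal]
12. n7.cnt = false  [b.env > 0]
13. n7.idx = -6  [-6]
14. n8.cnt = -2  [terminal]
15. n9.off = -9  [terminal]
16. n10.cnt = 5  [terminal]
17. n7.key = false  [D.cnt == true]
18. n11.cnt = true  [D₀.key == false]
19. n11.idx = 30  [b.env + E.fin + 3]
20. n12.lim = true  [terminal]
21. n11.key = false  [D.cnt == false]
22. n5.env = true  [b.env > -1]
23. n0.off = -1  [-1]
24. n0.idx = -2  [-2]

false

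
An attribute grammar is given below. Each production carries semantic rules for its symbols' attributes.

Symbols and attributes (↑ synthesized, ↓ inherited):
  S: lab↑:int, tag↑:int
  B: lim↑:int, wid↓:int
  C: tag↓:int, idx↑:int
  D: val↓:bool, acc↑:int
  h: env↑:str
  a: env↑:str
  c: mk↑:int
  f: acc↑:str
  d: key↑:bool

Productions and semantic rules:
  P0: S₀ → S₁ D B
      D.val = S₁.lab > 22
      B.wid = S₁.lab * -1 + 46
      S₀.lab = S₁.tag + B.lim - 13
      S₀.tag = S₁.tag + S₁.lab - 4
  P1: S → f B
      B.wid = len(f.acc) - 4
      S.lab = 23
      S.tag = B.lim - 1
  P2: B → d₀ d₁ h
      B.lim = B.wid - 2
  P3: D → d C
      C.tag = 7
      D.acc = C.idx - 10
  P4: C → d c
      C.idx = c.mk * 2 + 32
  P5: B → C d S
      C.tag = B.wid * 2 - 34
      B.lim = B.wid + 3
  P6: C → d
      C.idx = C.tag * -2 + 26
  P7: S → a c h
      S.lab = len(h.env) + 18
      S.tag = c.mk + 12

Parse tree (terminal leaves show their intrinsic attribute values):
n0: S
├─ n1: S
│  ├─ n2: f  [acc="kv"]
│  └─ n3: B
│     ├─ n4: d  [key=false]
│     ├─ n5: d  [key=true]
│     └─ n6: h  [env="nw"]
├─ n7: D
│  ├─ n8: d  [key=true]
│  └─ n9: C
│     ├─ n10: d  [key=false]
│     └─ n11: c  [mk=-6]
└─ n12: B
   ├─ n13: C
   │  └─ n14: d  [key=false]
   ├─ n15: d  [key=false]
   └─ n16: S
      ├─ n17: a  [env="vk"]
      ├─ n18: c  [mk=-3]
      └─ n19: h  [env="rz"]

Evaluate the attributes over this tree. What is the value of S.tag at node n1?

1. n2.acc = "kv"  [terminal]
2. n3.wid = -2  [len(f.acc) - 4]
3. n4.key = false  [terminal]
4. n5.key = true  [terminal]
5. n6.env = "nw"  [terminal]
6. n3.lim = -4  [B.wid - 2]
7. n1.lab = 23  [23]
8. n1.tag = -5  [B.lim - 1]
9. n7.val = true  [S₁.lab > 22]
10. n8.key = true  [terminal]
11. n9.tag = 7  [7]
12. n10.key = false  [terminal]
13. n11.mk = -6  [terminal]
14. n9.idx = 20  [c.mk * 2 + 32]
15. n7.acc = 10  [C.idx - 10]
16. n12.wid = 23  [S₁.lab * -1 + 46]
17. n13.tag = 12  [B.wid * 2 - 34]
18. n14.key = false  [terminal]
19. n13.idx = 2  [C.tag * -2 + 26]
20. n15.key = false  [terminal]
21. n17.env = "vk"  [terminal]
22. n18.mk = -3  [terminal]
23. n19.env = "rz"  [terminal]
24. n16.lab = 20  [len(h.env) + 18]
25. n16.tag = 9  [c.mk + 12]
26. n12.lim = 26  [B.wid + 3]
27. n0.lab = 8  [S₁.tag + B.lim - 13]
28. n0.tag = 14  [S₁.tag + S₁.lab - 4]

-5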